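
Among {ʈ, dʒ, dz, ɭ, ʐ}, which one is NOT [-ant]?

dz

/ɭ, dʒ, ʐ, ʈ/ are all [-anterior]; /dz/ (voiced alveolar affricate) is [+anterior].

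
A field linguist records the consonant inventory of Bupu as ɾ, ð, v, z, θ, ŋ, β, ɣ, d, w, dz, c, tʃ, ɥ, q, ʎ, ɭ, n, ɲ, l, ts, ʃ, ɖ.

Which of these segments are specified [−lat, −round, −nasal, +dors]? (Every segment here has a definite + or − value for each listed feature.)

ɣ, c, q

Eliminate segments failing any feature: /ɾ, ð, v, z, θ, β, d, dz, tʃ, ts, ʃ, ɖ/ are [−dorsal]; /ŋ, n, ɲ/ are [+nasal]; /w, ɥ/ are [+round]; /ʎ, ɭ, l/ are [+lateral]. The remaining /ɣ, c, q/ satisfy [−lateral], [−round], [−nasal], [+dorsal].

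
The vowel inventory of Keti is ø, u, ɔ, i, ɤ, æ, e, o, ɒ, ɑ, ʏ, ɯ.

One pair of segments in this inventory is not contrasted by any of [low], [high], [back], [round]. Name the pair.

/ɔ/ (mid back rounded lax vowel) and /o/ (mid back rounded tense vowel) are both [−low], [−high], [+back], [+round], so none of the listed features separates them. (They do differ in [tense], which is not among the given features.) Every other pair in the inventory differs on at least one listed feature.

ɔ, o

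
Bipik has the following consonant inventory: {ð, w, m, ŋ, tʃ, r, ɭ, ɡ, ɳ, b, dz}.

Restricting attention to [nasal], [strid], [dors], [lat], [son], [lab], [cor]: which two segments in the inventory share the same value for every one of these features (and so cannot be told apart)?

dz, tʃ

On the given features, /dz/ and /tʃ/ have an identical profile: [−nasal], [+strident], [−dorsal], [−lateral], [−sonorant], [−labial], [+coronal]. No other two segments in the inventory coincide on all 7 features. (They do differ in [voice], [anterior] and [distributed], which are not among the given features.)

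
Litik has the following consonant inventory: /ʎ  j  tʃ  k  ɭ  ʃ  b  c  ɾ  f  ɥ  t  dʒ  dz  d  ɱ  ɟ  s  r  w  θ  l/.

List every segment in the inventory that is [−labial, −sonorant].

Checking each segment against [−labial], [−sonorant]: /tʃ/ (voiceless postalveolar affricate), /k/ (voiceless velar stop), /ʃ/ (voiceless postalveolar fricative), /c/ (voiceless palatal stop), /t/ (voiceless alveolar stop), /dʒ/ (voiced postalveolar affricate), among others, satisfy every feature; every other segment in the inventory fails at least one.

tʃ, k, ʃ, c, t, dʒ, dz, d, ɟ, s, θ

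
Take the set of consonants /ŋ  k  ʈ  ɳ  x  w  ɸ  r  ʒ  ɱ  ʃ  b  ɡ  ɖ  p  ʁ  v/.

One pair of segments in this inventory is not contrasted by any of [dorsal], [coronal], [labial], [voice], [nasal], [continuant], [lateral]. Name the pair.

Both /r/ and /ʒ/ are [−dorsal], [+coronal], [−labial], [+voice], [−nasal], [+continuant], [−lateral]. Since the list omits [sonorant], [strident] and [anterior] — which do distinguish the alveolar trill from the voiced postalveolar fricative — this pair collapses; all other pairs remain distinct.

r, ʒ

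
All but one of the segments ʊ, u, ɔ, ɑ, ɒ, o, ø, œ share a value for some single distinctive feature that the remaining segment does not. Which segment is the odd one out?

The remaining segments after removing /ɑ/ share [+round]; /ɑ/ (low back unrounded vowel) is [−round]. For every other candidate removal, the leftover set fails to share any single feature value that the removed segment lacks.

ɑ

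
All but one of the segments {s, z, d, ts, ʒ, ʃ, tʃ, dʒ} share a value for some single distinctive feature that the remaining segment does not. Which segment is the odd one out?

/ʒ, tʃ, dʒ, z, ʃ, ts, s/ are all [+strident], but /d/ (voiced alveolar stop) is [−strident]. No other single segment can be removed to leave a set sharing one feature value that the removed segment lacks, so /d/ is the odd one out.

d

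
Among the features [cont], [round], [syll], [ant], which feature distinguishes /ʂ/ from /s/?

[anterior]

/ʂ/ is the voiceless retroflex fricative and /s/ is the voiceless alveolar fricative. Both are [+continuant], [−round], [−syllabic]. /ʂ/ is [−anterior] while /s/ is [+anterior], so the distinguishing feature is [anterior].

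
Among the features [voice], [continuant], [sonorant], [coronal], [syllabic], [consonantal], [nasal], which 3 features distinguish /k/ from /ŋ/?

The two segments share [−continuant], [−coronal], [−syllabic], [+consonantal]. The only features from the list on which they differ: /k/ is [−sonorant] while /ŋ/ is [+sonorant]; /k/ is [−voice] while /ŋ/ is [+voice]; /k/ is [−nasal] while /ŋ/ is [+nasal].

[sonorant], [voice], [nasal]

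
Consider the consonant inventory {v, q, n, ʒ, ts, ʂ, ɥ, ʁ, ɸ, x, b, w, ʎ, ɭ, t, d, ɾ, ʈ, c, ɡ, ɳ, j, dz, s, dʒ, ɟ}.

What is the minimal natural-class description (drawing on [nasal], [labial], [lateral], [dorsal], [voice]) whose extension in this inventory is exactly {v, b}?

Every target segment is [+voice], [+labial], [-dorsal]; each remaining inventory member fails at least one of these. Each conjunct is needed — [+labial, -dorsal] alone would also admit /ɸ/; [+voice, -dorsal] alone would also admit /n, ʒ, ɭ, d, …/; [+voice, +labial] alone would also admit /ɥ, w/ — and no other combination of two listed features has exactly this extension, so three is the minimum.

[+voice, +labial, -dorsal]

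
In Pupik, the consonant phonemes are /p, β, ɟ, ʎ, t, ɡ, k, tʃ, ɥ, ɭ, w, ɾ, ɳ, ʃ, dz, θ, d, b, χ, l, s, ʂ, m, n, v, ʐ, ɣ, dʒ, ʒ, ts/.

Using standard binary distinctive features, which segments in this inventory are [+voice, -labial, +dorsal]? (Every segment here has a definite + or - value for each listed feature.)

ɟ, ʎ, ɡ, ɣ

Among the inventory, the [+voice] segments are /β, ɟ, ʎ, ɡ, ɥ, ɭ, w, ɾ, ɳ, dz, d, b, l, m, n, v, ʐ, ɣ, dʒ, ʒ/.
Then [-labial] gives /ɟ, ʎ, ɡ, ɭ, ɾ, ɳ, dz, d, l, n, ʐ, ɣ, dʒ, ʒ/.
Of those, [+dorsal] leaves /ɟ, ʎ, ɡ, ɣ/.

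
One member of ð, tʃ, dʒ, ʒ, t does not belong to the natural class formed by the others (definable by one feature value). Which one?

t

The remaining segments after removing /t/ share [+distributed]; /t/ (voiceless alveolar stop) is [−distributed]. For every other candidate removal, the leftover set fails to share any single feature value that the removed segment lacks.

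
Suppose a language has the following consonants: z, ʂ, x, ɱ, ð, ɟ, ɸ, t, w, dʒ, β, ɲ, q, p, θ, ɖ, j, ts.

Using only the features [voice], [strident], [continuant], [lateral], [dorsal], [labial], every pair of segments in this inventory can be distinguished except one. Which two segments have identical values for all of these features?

/ɟ/ (voiced palatal stop) and /ɲ/ (palatal nasal) are both [+voice], [−strident], [−continuant], [−lateral], [+dorsal], [−labial], so none of the listed features separates them. (They do differ in [sonorant] and [nasal], which are not among the given features.) Every other pair in the inventory differs on at least one listed feature.

ɟ, ɲ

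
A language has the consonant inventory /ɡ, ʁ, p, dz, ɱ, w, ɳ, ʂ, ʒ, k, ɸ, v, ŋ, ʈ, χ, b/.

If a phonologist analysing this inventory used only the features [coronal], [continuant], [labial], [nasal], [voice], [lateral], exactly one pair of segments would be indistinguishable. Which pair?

w, v

Both /w/ and /v/ are [−coronal], [+continuant], [+labial], [−nasal], [+voice], [−lateral]. Since the list omits [sonorant], [round] and [dorsal] — which do distinguish the labial-velar glide from the voiced labiodental fricative — this pair collapses; all other pairs remain distinct.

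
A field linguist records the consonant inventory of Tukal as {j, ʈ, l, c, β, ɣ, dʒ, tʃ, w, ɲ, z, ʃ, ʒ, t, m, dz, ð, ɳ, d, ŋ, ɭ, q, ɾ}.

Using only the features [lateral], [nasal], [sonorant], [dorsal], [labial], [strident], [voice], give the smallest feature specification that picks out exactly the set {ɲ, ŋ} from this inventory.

The class [+nasal], [+dorsal] has exactly /ɲ, ŋ/ as its extension in this inventory. No smaller conjunction from the listed features achieves this: [+dorsal] alone would also admit /j, c, ɣ, w, …/; [+nasal] alone would also admit /m, ɳ/; and checking the remaining single features turns up none with this extension.

[+nasal, +dorsal]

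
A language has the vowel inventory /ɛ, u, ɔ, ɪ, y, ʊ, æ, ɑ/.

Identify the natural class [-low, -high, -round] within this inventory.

The [-low] segments are /ɛ, u, ɔ, ɪ, y, ʊ/.
Intersecting with [-high] gives /ɛ, ɔ/.
Of those, [-round] leaves /ɛ/.

ɛ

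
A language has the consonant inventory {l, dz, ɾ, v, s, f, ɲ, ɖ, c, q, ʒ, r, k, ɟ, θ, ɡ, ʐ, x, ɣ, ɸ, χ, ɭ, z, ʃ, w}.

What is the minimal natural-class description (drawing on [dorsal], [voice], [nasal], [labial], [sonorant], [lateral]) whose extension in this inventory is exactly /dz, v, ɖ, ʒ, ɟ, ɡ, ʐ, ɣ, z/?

[-sonorant, +voice]

Every target segment is [-sonorant], [+voice]; each remaining inventory member fails at least one of these. Each conjunct is needed — [+voice] alone would also admit /l, ɾ, ɲ, r, …/; [-sonorant] alone would also admit /s, f, c, q, …/ — and no other single listed feature has exactly this extension, so two is the minimum.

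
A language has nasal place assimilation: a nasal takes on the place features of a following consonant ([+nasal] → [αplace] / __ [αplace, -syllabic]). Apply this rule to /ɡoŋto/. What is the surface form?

The only nasal preceding a consonant is /ŋ/ before /t/. /t/ is [+coronal], so /ŋ/ → /n/, giving [ɡonto].

[ɡonto]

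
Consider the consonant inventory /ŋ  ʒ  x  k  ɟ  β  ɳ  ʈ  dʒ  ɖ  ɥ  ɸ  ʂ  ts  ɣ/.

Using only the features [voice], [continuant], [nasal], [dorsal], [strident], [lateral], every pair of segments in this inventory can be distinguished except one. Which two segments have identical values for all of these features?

On the given features, /ɣ/ and /ɥ/ have an identical profile: [+voice], [+continuant], [-nasal], [+dorsal], [-strident], [-lateral]. No other two segments in the inventory coincide on all 6 features. (They do differ in [sonorant], [labial], [round] and [back], which are not among the given features.)

ɣ, ɥ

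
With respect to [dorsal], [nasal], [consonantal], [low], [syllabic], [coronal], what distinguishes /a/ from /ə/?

[low]

The two segments share [+dorsal], [−nasal], [−consonantal], [+syllabic], [−coronal]. The only feature from the list on which they differ: /a/ is [+low] while /ə/ is [−low].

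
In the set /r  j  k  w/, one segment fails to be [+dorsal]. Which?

Every segment except /r/ is [+dorsal]. /r/ (alveolar trill) is [−dorsal], so it is the exception.

r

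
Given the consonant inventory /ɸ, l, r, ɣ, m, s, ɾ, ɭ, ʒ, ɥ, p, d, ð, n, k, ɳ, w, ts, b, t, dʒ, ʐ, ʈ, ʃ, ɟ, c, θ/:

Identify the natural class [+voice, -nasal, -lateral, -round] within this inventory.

r, ɣ, ɾ, ʒ, d, ð, b, dʒ, ʐ, ɟ

Eliminate segments failing any feature: /ɸ, s, p, k, ts, t, ʈ, ʃ, c, θ/ are [-voice]; /l, ɭ/ are [+lateral]; /m, n, ɳ/ are [+nasal]; /ɥ, w/ are [+round]. The remaining /r, ɣ, ɾ, ʒ, d, ð, b, dʒ, ʐ, ɟ/ satisfy [+voice], [-nasal], [-lateral], [-round].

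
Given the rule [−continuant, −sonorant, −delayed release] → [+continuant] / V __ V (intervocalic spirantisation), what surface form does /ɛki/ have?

Only /k/ occurs between two vowels (/ɛ/ __ /i/) and matches the structural description. It is a voiceless velar stop, so [−continuant, −sonorant, −delayed release] holds; changing it to [+continuant] with all other features held fixed yields /x/ (voiceless velar fricative). No other segment meets both the structural description and the environment, so the output is [ɛxi].

[ɛxi]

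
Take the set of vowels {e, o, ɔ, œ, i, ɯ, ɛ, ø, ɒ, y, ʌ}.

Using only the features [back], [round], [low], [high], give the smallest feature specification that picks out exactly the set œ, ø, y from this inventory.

Every target segment is [-back], [+round]; each remaining inventory member fails at least one of these. Each conjunct is needed — [+round] alone would also admit /o, ɔ, ɒ/; [-back] alone would also admit /e, i, ɛ/ — and no other single listed feature has exactly this extension, so two is the minimum.

[-back, +round]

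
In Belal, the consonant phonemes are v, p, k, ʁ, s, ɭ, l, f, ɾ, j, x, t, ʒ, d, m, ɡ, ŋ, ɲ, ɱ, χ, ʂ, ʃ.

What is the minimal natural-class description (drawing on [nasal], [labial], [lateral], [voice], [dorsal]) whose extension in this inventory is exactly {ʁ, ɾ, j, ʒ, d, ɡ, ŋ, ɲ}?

/ʁ, ɾ, j, ʒ, d, ɡ, ŋ, ɲ/ are all [+voice], [−lateral], [−labial], and no other segment in the inventory matches all three values. Dropping any one of them over-generates: [−lateral, −labial] alone would also admit /k, s, x, t, …/; [+voice, −labial] alone would also admit /ɭ, l/; [+voice, −lateral] alone would also admit /v, m, ɱ/. No other combination of two listed features picks out exactly this set either, so fewer than three features will not do.

[+voice, −lateral, −labial]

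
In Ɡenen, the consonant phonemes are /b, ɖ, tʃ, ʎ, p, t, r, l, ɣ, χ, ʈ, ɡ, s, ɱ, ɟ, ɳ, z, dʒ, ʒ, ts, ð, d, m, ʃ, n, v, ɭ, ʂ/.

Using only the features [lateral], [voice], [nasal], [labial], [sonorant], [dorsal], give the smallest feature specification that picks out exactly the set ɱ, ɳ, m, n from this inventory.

/ɱ, ɳ, m, n/ are exactly the [+nasal] segments in the inventory, so a single feature suffices.

[+nasal]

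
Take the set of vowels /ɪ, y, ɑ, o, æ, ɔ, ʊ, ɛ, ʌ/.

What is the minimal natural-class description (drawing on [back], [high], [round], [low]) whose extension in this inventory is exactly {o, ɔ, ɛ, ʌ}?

[-high, -low]

Every target segment is [-high], [-low]; each remaining inventory member fails at least one of these. Each conjunct is needed — [-low] alone would also admit /ɪ, y, ʊ/; [-high] alone would also admit /ɑ, æ/ — and no other single listed feature has exactly this extension, so two is the minimum.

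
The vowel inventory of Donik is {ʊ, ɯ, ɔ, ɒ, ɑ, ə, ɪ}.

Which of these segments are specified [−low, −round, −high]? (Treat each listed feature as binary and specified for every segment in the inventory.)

ə

Among the inventory, the [−low] segments are /ʊ, ɯ, ɔ, ə, ɪ/.
Of those, [−round] gives /ɯ, ə, ɪ/.
Then [−high] leaves /ə/.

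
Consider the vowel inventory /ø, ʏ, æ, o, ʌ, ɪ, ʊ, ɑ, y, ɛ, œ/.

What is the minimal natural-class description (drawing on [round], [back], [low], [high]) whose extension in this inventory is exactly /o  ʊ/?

Every target segment is [+back], [+round]; each remaining inventory member fails at least one of these. Each conjunct is needed — [+round] alone would also admit /ø, ʏ, y, œ/; [+back] alone would also admit /ʌ, ɑ/ — and no other single listed feature has exactly this extension, so two is the minimum.

[+back, +round]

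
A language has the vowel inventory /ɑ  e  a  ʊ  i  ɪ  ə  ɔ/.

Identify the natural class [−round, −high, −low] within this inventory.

First, the [−round] segments are /ɑ, e, a, i, ɪ, ə/.
Within that set, [−high] gives /ɑ, e, a, ə/.
Intersecting with [−low] leaves /e, ə/.

e, ə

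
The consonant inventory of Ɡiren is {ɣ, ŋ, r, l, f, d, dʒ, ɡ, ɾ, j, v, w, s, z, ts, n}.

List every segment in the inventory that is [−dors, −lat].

r, f, d, dʒ, ɾ, v, s, z, ts, n

Eliminate segments failing any feature: /ɣ, ŋ, ɡ, j, w/ are [+dorsal]; /l/ is [+lateral]. The remaining /r, f, d, dʒ, ɾ, v, s, z, ts, n/ satisfy [−dorsal], [−lateral].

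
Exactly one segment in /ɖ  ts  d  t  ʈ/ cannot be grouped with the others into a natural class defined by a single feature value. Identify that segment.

/ɖ, t, d, ʈ/ are all [-delayed release], but /ts/ (voiceless alveolar affricate) is [+delayed release]. No other single segment can be removed to leave a set sharing one feature value that the removed segment lacks, so /ts/ is the odd one out.

ts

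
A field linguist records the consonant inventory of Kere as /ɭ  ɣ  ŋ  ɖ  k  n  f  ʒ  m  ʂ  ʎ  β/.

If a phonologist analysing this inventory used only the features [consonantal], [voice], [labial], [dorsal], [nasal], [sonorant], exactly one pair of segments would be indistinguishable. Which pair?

On the given features, /ɖ/ and /ʒ/ have an identical profile: [+consonantal], [+voice], [-labial], [-dorsal], [-nasal], [-sonorant]. No other two segments in the inventory coincide on all 6 features. (They do differ in [continuant], [strident] and [distributed], which are not among the given features.)

ɖ, ʒ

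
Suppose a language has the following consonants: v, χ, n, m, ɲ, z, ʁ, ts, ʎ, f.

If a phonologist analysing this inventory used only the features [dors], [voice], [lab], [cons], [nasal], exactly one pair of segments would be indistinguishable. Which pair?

/ʎ/ (palatal lateral approximant) and /ʁ/ (voiced uvular fricative) are both [+dorsal], [+voice], [-labial], [+consonantal], [-nasal], so none of the listed features separates them. (They do differ in [lateral], [high] and [back], which are not among the given features.) Every other pair in the inventory differs on at least one listed feature.

ʎ, ʁ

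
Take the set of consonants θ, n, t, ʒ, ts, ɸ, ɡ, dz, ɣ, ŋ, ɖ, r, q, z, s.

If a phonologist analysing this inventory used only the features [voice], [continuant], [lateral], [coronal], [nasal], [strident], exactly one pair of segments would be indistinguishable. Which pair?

On the given features, /z/ and /ʒ/ have an identical profile: [+voice], [+continuant], [−lateral], [+coronal], [−nasal], [+strident]. No other two segments in the inventory coincide on all 6 features. (They do differ in [anterior] and [distributed], which are not among the given features.)

z, ʒ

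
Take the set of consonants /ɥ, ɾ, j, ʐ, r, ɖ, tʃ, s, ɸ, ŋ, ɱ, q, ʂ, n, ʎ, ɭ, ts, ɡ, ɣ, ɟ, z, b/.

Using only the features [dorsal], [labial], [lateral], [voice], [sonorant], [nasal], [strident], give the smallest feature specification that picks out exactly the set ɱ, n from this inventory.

/ɱ, n/ are all [+nasal], [−dorsal], and no other segment in the inventory matches both values. Dropping any one of them over-generates: [−dorsal] alone would also admit /ɾ, ʐ, r, ɖ, …/; [+nasal] alone would also admit /ŋ/. No other single listed feature picks out exactly this set either, so fewer than two features will not do.

[+nasal, −dorsal]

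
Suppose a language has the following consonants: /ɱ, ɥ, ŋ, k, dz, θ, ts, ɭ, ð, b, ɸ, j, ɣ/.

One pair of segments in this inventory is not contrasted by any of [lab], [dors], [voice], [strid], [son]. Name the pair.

j, ŋ

Both /j/ and /ŋ/ are [−labial], [+dorsal], [+voice], [−strident], [+sonorant]. Since the list omits [nasal], [continuant] and [back] — which do distinguish the palatal glide from the velar nasal — this pair collapses; all other pairs remain distinct.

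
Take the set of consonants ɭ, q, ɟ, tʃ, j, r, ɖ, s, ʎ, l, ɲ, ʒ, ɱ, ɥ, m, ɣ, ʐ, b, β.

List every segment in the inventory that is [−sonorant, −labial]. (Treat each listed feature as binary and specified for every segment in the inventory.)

q, ɟ, tʃ, ɖ, s, ʒ, ɣ, ʐ

Eliminate segments failing any feature: /ɭ, j, r, ʎ, l, ɲ, ɱ, ɥ, m/ are [+sonorant]; /b, β/ are [+labial]. The remaining /q, ɟ, tʃ, ɖ, s, ʒ, ɣ, ʐ/ satisfy [−sonorant], [−labial].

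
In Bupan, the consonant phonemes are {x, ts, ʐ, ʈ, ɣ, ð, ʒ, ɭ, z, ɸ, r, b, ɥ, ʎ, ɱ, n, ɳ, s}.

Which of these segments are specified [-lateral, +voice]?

ʐ, ɣ, ð, ʒ, z, r, b, ɥ, ɱ, n, ɳ

Eliminate segments failing any feature: /x, ts, ʈ, ɸ, s/ are [-voice]; /ɭ, ʎ/ are [+lateral]. The remaining /ʐ, ɣ, ð, ʒ, z, r, b, ɥ, ɱ, n, ɳ/ satisfy [-lateral], [+voice].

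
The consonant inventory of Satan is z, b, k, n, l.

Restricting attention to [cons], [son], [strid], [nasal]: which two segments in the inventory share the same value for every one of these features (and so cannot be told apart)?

Both /b/ and /k/ are [+consonantal], [−sonorant], [−strident], [−nasal]. Since the list omits [voice], [labial] and [dorsal] — which do distinguish the voiced bilabial stop from the voiceless velar stop — this pair collapses; all other pairs remain distinct.

b, k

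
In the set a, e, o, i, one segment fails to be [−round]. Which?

/a, i, e/ are all [−round]; /o/ (mid back rounded tense vowel) is [+round].

o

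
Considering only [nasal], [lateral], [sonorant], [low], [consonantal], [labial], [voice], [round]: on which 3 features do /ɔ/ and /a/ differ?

The two segments share [-nasal], [-lateral], [+sonorant], [-consonantal], [+voice]. The only features from the list on which they differ: /ɔ/ is [+labial] while /a/ is [-labial]; /ɔ/ is [+round] while /a/ is [-round]; /ɔ/ is [-low] while /a/ is [+low].

[labial], [round], [low]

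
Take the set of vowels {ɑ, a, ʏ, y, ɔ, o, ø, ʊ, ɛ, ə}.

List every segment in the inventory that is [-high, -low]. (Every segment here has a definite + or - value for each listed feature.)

Checking each segment against [-high], [-low]: /ɔ/ (mid back rounded lax vowel), /o/ (mid back rounded tense vowel), /ø/ (mid front rounded tense vowel), /ɛ/ (mid front unrounded lax vowel), /ə/ (mid central vowel (schwa)) satisfy every feature; every other segment in the inventory fails at least one.

ɔ, o, ø, ɛ, ə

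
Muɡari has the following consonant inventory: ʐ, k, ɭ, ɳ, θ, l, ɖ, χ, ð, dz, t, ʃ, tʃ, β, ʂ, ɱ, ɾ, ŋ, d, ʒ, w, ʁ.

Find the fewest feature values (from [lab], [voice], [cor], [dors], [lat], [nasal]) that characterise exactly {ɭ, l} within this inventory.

[+lat]

/ɭ, l/ are exactly the [+lateral] segments in the inventory, so a single feature suffices.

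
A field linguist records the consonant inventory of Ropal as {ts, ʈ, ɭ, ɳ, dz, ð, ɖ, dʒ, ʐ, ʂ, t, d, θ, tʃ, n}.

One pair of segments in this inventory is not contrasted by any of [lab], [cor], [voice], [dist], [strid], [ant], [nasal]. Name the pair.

ɭ, ɖ

/ɭ/ (retroflex lateral approximant) and /ɖ/ (voiced retroflex stop) are both [−labial], [+coronal], [+voice], [−distributed], [−strident], [−anterior], [−nasal], so none of the listed features separates them. (They do differ in [sonorant] and [lateral], which are not among the given features.) Every other pair in the inventory differs on at least one listed feature.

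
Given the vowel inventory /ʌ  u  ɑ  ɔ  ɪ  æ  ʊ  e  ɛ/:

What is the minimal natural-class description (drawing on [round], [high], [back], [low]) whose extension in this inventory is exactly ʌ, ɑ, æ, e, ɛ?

[−high, −round]

Every target segment is [−high], [−round]; each remaining inventory member fails at least one of these. Each conjunct is needed — [−round] alone would also admit /ɪ/; [−high] alone would also admit /ɔ/ — and no other single listed feature has exactly this extension, so two is the minimum.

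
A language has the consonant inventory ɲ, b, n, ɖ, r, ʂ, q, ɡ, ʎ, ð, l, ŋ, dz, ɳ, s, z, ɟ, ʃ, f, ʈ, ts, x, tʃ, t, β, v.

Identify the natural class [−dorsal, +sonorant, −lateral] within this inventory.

n, r, ɳ

Checking each segment against [−dorsal], [+sonorant], [−lateral]: /n/ (alveolar nasal), /r/ (alveolar trill), /ɳ/ (retroflex nasal) satisfy every feature; every other segment in the inventory fails at least one.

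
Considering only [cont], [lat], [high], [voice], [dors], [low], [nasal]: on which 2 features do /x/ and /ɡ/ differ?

[voice], [continuant]

The two segments share [−lateral], [+high], [+dorsal], [−low], [−nasal]. The only features from the list on which they differ: /x/ is [−voice] while /ɡ/ is [+voice]; /x/ is [+continuant] while /ɡ/ is [−continuant].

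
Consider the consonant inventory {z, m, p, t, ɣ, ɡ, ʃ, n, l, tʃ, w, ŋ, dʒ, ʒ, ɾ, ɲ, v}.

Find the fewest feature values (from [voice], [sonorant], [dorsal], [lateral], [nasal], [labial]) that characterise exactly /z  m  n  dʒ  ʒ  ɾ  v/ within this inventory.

The class [+voice], [−lateral], [−dorsal] has exactly /z, m, n, dʒ, ʒ, ɾ, v/ as its extension in this inventory. No smaller conjunction from the listed features achieves this: [−lateral, −dorsal] alone would also admit /p, t, ʃ, tʃ/; [+voice, −dorsal] alone would also admit /l/; [+voice, −lateral] alone would also admit /ɣ, ɡ, w, ŋ, …/; and checking the remaining two-feature bundles turns up none with this extension.

[+voice, −lateral, −dorsal]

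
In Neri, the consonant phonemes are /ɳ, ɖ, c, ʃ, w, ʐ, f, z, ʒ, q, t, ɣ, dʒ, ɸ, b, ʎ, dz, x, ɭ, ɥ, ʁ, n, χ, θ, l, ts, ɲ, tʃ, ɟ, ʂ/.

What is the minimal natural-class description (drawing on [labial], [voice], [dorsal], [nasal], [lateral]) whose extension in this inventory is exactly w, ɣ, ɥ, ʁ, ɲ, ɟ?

The class [+voice], [−lateral], [+dorsal] has exactly /w, ɣ, ɥ, ʁ, ɲ, ɟ/ as its extension in this inventory. No smaller conjunction from the listed features achieves this: [−lateral, +dorsal] alone would also admit /c, q, x, χ/; [+voice, +dorsal] alone would also admit /ʎ/; [+voice, −lateral] alone would also admit /ɳ, ɖ, ʐ, z, …/; and checking the remaining two-feature bundles turns up none with this extension.

[+voice, −lateral, +dorsal]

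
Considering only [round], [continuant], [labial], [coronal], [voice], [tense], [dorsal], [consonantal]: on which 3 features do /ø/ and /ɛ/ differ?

/ø/ (mid front rounded tense vowel) and /ɛ/ (mid front unrounded lax vowel) agree on [+continuant], [-coronal], [+voice], [+dorsal], [-consonantal]. They differ on [labial] (/ø/ [+], /ɛ/ [-]), [round] (/ø/ [+], /ɛ/ [-]), [tense] (/ø/ [+], /ɛ/ [-]).

[labial], [round], [tense]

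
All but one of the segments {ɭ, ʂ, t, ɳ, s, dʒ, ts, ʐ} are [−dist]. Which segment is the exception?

/t, ts, ɭ, ʐ, s, ɳ, ʂ/ are all [−distributed]; /dʒ/ (voiced postalveolar affricate) is [+distributed].

dʒ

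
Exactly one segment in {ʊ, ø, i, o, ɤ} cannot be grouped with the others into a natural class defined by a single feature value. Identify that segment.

ʊ

[tense] groups all but one: /o, ø, i, ɤ/ share [+tense] while /ʊ/ (high back rounded lax vowel) alone is [-tense]. Removing any other segment would not leave a single-feature class that excludes it.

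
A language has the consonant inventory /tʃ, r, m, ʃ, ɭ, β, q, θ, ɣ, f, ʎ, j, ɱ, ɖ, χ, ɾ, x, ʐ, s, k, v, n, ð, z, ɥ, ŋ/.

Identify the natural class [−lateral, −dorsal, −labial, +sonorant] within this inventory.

The [−lateral] segments are /tʃ, r, m, ʃ, β, q, θ, ɣ, f, j, ɱ, ɖ, χ, ɾ, x, ʐ, s, k, v, n, ð, z, ɥ, ŋ/.
Then [−dorsal] gives /tʃ, r, m, ʃ, β, θ, f, ɱ, ɖ, ɾ, ʐ, s, v, n, ð, z/.
Within that set, [−labial] gives /tʃ, r, ʃ, θ, ɖ, ɾ, ʐ, s, n, ð, z/.
Then [+sonorant] leaves /r, ɾ, n/.

r, ɾ, n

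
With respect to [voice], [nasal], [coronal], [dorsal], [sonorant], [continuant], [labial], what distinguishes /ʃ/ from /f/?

[labial], [coronal]

The two segments share [-voice], [-nasal], [-dorsal], [-sonorant], [+continuant]. The only features from the list on which they differ: /ʃ/ is [-labial] while /f/ is [+labial]; /ʃ/ is [+coronal] while /f/ is [-coronal].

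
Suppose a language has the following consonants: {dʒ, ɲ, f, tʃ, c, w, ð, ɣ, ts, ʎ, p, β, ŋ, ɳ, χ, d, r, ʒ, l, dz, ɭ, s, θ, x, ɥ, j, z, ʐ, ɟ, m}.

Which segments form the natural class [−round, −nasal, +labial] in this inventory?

f, p, β

First, the [−round] segments are /dʒ, ɲ, f, tʃ, c, ð, ɣ, ts, ʎ, p, β, ŋ, ɳ, χ, d, r, ʒ, l, dz, ɭ, s, θ, x, j, z, ʐ, ɟ, m/.
Of those, [−nasal] gives /dʒ, f, tʃ, c, ð, ɣ, ts, ʎ, p, β, χ, d, r, ʒ, l, dz, ɭ, s, θ, x, j, z, ʐ, ɟ/.
Then [+labial] leaves /f, p, β/.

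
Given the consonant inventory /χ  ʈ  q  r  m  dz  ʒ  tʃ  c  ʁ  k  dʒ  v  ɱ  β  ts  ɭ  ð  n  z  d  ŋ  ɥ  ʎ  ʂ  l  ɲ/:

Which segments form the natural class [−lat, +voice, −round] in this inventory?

r, m, dz, ʒ, ʁ, dʒ, v, ɱ, β, ð, n, z, d, ŋ, ɲ

Checking each segment against [−lateral], [+voice], [−round]: /r/ (alveolar trill), /m/ (bilabial nasal), /dz/ (voiced alveolar affricate), /ʒ/ (voiced postalveolar fricative), /ʁ/ (voiced uvular fricative), /dʒ/ (voiced postalveolar affricate), among others, satisfy every feature; every other segment in the inventory fails at least one.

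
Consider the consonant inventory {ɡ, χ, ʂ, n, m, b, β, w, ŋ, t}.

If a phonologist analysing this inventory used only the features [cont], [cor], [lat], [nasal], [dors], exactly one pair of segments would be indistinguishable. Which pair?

Both /w/ and /χ/ are [+continuant], [−coronal], [−lateral], [−nasal], [+dorsal]. Since the list omits [sonorant], [voice], [labial], [round] and [high] — which do distinguish the labial-velar glide from the voiceless uvular fricative — this pair collapses; all other pairs remain distinct.

w, χ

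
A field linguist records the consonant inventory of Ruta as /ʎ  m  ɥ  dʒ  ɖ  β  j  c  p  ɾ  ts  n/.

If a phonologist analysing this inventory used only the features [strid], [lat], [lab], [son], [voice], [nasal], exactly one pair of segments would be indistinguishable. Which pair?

Both /ɾ/ and /j/ are [−strident], [−lateral], [−labial], [+sonorant], [+voice], [−nasal]. Since the list omits [dorsal] — which does distinguish the alveolar tap from the palatal glide — this pair collapses; all other pairs remain distinct.

ɾ, j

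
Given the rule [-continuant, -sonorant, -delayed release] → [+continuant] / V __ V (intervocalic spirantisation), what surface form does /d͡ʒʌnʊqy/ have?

[d͡ʒʌnʊχy]

The only segment in the rule's environment that also matches [-continuant, -sonorant, -delayed release] is /q/. Applying [+continuant] turns the voiceless uvular stop into /χ/ (voiceless uvular fricative), giving [d͡ʒʌnʊχy].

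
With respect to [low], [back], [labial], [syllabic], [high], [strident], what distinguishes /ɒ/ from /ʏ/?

/ɒ/ (low back rounded vowel) and /ʏ/ (high front rounded lax vowel) agree on [+labial], [+syllabic], [-strident]. They differ on [high] (/ɒ/ [-], /ʏ/ [+]), [low] (/ɒ/ [+], /ʏ/ [-]), [back] (/ɒ/ [+], /ʏ/ [-]).

[high], [low], [back]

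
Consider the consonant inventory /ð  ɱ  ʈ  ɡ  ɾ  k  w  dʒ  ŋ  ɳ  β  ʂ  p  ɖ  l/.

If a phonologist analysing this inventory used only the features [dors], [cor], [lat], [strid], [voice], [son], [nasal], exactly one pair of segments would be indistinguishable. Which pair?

On the given features, /ð/ and /ɖ/ have an identical profile: [-dorsal], [+coronal], [-lateral], [-strident], [+voice], [-sonorant], [-nasal]. No other two segments in the inventory coincide on all 7 features. (They do differ in [continuant], [anterior] and [distributed], which are not among the given features.)

ð, ɖ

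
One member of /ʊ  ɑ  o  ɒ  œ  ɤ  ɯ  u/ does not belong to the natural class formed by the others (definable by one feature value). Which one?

œ

The remaining segments after removing /œ/ share [+back]; /œ/ (mid front rounded lax vowel) is [−back]. For every other candidate removal, the leftover set fails to share any single feature value that the removed segment lacks.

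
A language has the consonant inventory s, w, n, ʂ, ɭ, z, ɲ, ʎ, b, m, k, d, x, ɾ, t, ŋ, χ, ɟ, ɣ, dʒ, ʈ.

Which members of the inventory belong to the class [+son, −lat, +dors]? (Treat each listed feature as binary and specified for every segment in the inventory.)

w, ɲ, ŋ

Checking each segment against [+sonorant], [−lateral], [+dorsal]: /w/ (labial-velar glide), /ɲ/ (palatal nasal), /ŋ/ (velar nasal) satisfy every feature; every other segment in the inventory fails at least one.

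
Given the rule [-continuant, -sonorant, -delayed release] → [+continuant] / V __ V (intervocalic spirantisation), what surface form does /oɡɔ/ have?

The only segment in the rule's environment that also matches [-continuant, -sonorant, -delayed release] is /ɡ/. Applying [+continuant] turns the voiced velar stop into /ɣ/ (voiced velar fricative), giving [oɣɔ].

[oɣɔ]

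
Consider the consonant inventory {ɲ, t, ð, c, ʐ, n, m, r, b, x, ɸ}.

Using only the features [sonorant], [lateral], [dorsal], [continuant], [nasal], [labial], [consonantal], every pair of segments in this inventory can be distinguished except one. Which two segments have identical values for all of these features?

ð, ʐ

Both /ð/ and /ʐ/ are [-sonorant], [-lateral], [-dorsal], [+continuant], [-nasal], [-labial], [+consonantal]. Since the list omits [strident], [anterior] and [distributed] — which do distinguish the voiced dental fricative from the voiced retroflex fricative — this pair collapses; all other pairs remain distinct.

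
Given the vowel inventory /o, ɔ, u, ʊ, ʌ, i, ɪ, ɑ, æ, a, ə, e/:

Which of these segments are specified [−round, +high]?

Checking each segment against [−round], [+high]: /i/ (high front unrounded tense vowel), /ɪ/ (high front unrounded lax vowel) satisfy every feature; every other segment in the inventory fails at least one.

i, ɪ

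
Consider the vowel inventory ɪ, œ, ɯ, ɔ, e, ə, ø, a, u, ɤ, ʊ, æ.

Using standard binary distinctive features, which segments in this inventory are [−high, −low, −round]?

e, ə, ɤ

The [−high] segments are /œ, ɔ, e, ə, ø, a, ɤ, æ/.
Then [−low] gives /œ, ɔ, e, ə, ø, ɤ/.
Of those, [−round] leaves /e, ə, ɤ/.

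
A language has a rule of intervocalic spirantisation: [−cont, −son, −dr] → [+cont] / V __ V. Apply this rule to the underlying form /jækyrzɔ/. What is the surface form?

/k/ satisfies [−cont, −son, −dr] and sits in V __ V. The [+continuant] counterpart of the voiceless velar stop is /x/. Other segments in /jækyrzɔ/ either fail the structural description or are not in the environment, so the surface form is [jæxyrzɔ].

[jæxyrzɔ]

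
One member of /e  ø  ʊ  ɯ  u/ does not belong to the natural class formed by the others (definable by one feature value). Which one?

[tense] groups all but one: /e, ø, ɯ, u/ share [+tense] while /ʊ/ (high back rounded lax vowel) alone is [-tense]. Removing any other segment would not leave a single-feature class that excludes it.

ʊ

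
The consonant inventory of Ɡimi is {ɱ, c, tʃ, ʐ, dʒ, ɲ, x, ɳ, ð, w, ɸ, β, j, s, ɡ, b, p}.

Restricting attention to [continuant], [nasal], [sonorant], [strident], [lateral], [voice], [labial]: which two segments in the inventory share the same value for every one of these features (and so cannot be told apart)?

On the given features, /ɲ/ and /ɳ/ have an identical profile: [−continuant], [+nasal], [+sonorant], [−strident], [−lateral], [+voice], [−labial]. No other two segments in the inventory coincide on all 7 features. (They do differ in [dorsal], which is not among the given features.)

ɲ, ɳ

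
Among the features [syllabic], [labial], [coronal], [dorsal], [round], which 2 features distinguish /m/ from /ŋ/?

/m/ is the bilabial nasal and /ŋ/ is the velar nasal. Both are [−syllabic], [−coronal], [−round]. /m/ is [+labial] while /ŋ/ is [−labial]; /m/ is [−dorsal] while /ŋ/ is [+dorsal], so the distinguishing features are [labial], [dorsal].

[labial], [dorsal]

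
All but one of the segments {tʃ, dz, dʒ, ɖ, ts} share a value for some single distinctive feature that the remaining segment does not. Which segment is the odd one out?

ɖ

The remaining segments after removing /ɖ/ share [+delayed release]; /ɖ/ (voiced retroflex stop) is [−delayed release]. For every other candidate removal, the leftover set fails to share any single feature value that the removed segment lacks.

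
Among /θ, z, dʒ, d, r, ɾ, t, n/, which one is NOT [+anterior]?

/z, d, n, r, θ, ɾ, t/ are all [+anterior]; /dʒ/ (voiced postalveolar affricate) is [−anterior].

dʒ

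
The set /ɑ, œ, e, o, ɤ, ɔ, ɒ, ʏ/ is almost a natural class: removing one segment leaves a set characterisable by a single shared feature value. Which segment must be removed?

ʏ

/o, ɤ, e, œ, ɑ, ɔ, ɒ/ are all [−high], but /ʏ/ (high front rounded lax vowel) is [+high]. No other single segment can be removed to leave a set sharing one feature value that the removed segment lacks, so /ʏ/ is the odd one out.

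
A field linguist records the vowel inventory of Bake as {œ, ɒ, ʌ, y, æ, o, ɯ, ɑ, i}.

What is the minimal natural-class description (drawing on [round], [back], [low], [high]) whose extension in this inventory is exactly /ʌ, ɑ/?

The class [-high], [+back], [-round] has exactly /ʌ, ɑ/ as its extension in this inventory. No smaller conjunction from the listed features achieves this: [+back, -round] alone would also admit /ɯ/; [-high, -round] alone would also admit /æ/; [-high, +back] alone would also admit /ɒ, o/; and checking the remaining two-feature bundles turns up none with this extension.

[-high, +back, -round]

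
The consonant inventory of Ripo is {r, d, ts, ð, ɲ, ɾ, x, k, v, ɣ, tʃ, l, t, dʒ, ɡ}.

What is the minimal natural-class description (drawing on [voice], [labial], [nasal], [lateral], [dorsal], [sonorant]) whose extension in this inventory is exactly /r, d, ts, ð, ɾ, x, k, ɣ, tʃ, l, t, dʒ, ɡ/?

[−nasal, −labial]

/r, d, ts, ð, ɾ, x, k, ɣ, tʃ, l, t, dʒ, ɡ/ are all [−nasal], [−labial], and no other segment in the inventory matches both values. Dropping any one of them over-generates: [−labial] alone would also admit /ɲ/; [−nasal] alone would also admit /v/. No other single listed feature picks out exactly this set either, so fewer than two features will not do.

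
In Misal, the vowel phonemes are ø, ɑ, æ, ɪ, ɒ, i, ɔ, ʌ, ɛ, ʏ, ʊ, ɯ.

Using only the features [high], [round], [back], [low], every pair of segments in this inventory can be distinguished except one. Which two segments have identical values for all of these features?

ɪ, i

Both /ɪ/ and /i/ are [+high], [-round], [-back], [-low]. Since the list omits [tense] — which does distinguish the high front unrounded lax vowel from the high front unrounded tense vowel — this pair collapses; all other pairs remain distinct.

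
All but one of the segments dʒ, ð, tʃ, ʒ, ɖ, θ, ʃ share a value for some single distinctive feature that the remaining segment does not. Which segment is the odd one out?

[distributed] groups all but one: /tʃ, dʒ, ʒ, ʃ, θ, ð/ share [+distributed] while /ɖ/ (voiced retroflex stop) alone is [−distributed]. Removing any other segment would not leave a single-feature class that excludes it.

ɖ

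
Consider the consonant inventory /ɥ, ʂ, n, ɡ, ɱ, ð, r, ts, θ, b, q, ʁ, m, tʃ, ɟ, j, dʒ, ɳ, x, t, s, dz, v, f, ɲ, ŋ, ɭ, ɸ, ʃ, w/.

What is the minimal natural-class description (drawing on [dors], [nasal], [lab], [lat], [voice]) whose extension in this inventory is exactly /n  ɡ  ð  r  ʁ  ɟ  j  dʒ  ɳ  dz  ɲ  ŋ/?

[+voice, -lat, -lab]

The class [+voice], [-lateral], [-labial] has exactly /n, ɡ, ð, r, ʁ, ɟ, j, dʒ, ɳ, dz, ɲ, ŋ/ as its extension in this inventory. No smaller conjunction from the listed features achieves this: [-lateral, -labial] alone would also admit /ʂ, ts, θ, q, …/; [+voice, -labial] alone would also admit /ɭ/; [+voice, -lateral] alone would also admit /ɥ, ɱ, b, m, …/; and checking the remaining two-feature bundles turns up none with this extension.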